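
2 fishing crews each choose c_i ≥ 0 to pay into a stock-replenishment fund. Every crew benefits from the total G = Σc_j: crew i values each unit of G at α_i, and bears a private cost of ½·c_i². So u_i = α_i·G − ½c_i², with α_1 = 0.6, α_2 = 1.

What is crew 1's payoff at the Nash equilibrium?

Crew i's FOC: ∂u_i/∂c_i = α_i − c_i = 0, so c_i* = α_i.
NE contributions = (0.6, 1); G = 1.6.
u_1 = α_1·G − ½·(c_1)² = 0.6·1.6 − ½·0.6² = 0.78.

0.78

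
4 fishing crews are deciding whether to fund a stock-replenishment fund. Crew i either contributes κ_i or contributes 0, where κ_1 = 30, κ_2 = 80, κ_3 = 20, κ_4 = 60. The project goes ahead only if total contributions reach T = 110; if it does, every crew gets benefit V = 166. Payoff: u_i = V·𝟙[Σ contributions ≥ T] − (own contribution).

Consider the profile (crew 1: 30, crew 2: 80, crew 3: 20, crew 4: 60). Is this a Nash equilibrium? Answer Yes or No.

No

Total = 190 ≥ 110: provided.
Crew 1 (pledges 30, payoff 136): dropping to 0 → total 160, payoff 166. Profitable deviation.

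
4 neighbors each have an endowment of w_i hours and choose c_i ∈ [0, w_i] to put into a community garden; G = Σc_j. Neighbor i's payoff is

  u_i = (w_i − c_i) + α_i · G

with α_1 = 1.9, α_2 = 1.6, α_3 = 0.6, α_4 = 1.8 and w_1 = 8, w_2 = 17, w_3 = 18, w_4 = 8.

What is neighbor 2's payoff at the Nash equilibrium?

∂u_i/∂c_i = α_i − 1, so neighbor i contributes w_i if α_i > 1, else 0.
α_i > 1 for i ∈ {1, 2, 4}; NE contributions (8, 17, 0, 8), G = 33.
u_2 = (17 − 17) + 1.6·33 = 52.8.

52.8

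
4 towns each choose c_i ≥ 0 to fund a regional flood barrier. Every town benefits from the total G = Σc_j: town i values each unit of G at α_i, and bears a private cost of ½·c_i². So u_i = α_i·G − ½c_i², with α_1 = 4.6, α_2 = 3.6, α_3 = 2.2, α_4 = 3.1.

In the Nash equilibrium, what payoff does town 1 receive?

Town i's FOC: ∂u_i/∂c_i = α_i − c_i = 0, so c_i* = α_i.
NE contributions = (4.6, 3.6, 2.2, 3.1); G = 13.5.
u_1 = α_1·G − ½·(c_1)² = 4.6·13.5 − ½·4.6² = 51.52.

51.52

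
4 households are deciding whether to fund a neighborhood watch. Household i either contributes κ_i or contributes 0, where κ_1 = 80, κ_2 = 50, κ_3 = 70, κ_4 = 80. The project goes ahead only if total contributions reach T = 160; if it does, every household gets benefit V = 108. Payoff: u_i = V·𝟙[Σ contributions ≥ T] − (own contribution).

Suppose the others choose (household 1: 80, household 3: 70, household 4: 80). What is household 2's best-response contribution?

Others' total = 230 ≥ 160; contributing adds cost 50 for no extra benefit.
Best response: 0.

0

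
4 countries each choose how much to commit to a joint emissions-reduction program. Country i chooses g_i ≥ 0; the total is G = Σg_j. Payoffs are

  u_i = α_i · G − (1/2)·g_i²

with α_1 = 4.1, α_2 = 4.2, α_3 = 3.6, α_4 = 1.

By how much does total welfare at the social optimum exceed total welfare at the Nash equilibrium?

Country i's FOC: ∂u_i/∂g_i = α_i − g_i = 0, so g_i* = α_i.
NE contributions = (4.1, 4.2, 3.6, 1); G = 12.9.
W^NE = (Σα)·G − ½Σα_i² = 12.9² − ½·48.41 = 142.205.
Planner sets g_i = Σα_j = 12.9 for every i, so G^SO = 4·12.9 = 51.6.
W^SO = (Σα)·G^SO − ½·4·(Σα)² = (4/2)·12.9² = 332.82.
Deadweight loss = W^SO − W^NE = 190.615.

190.615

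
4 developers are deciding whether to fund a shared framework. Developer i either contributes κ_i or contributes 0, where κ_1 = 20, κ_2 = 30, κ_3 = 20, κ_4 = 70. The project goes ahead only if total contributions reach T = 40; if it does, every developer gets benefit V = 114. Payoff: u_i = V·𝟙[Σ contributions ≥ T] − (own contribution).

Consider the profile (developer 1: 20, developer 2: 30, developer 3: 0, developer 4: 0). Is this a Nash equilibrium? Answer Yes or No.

Total = 50 ≥ 40: provided.
Developer 1 (pledges 20, payoff 94): dropping to 0 → total 30, payoff 0. No gain.
Developer 2 (pledges 30, payoff 84): dropping to 0 → total 20, payoff 0. No gain.
Developer 3 (pledges 0, payoff 114): pledging 20 → total 70, payoff 94. No gain.
Developer 4 (pledges 0, payoff 114): pledging 70 → total 120, payoff 44. No gain.

Yes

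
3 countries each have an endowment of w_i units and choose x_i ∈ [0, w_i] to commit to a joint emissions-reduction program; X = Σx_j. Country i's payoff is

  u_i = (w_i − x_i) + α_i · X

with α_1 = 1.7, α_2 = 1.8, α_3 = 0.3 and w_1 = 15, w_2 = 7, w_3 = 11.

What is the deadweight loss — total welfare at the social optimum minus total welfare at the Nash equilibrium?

30.8

∂u_i/∂x_i = α_i − 1, so country i contributes w_i if α_i > 1, else 0.
α_i > 1 for i ∈ {1, 2}; NE contributions (15, 7, 0), X = 22.
W^NE = Σw_i − X^NE + (Σα_i)·X^NE = 33 + 2.8·22 = 94.6.
Planner: ∂(Σu_j)/∂x_i = Σα_j − 1 = 2.8 > 0, so everyone contributes w_i; X^SO = 33, W^SO = 33 + 2.8·33 = 125.4.
Deadweight loss = 30.8.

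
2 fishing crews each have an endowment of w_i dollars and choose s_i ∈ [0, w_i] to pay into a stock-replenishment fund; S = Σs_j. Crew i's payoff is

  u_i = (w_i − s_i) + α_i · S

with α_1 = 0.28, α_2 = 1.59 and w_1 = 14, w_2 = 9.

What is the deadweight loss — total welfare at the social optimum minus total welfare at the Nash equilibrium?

12.18

∂u_i/∂s_i = α_i − 1, so crew i contributes w_i if α_i > 1, else 0.
α_i > 1 for i ∈ {2}; NE contributions (0, 9), S = 9.
W^NE = Σw_i − S^NE + (Σα_i)·S^NE = 23 + 0.87·9 = 30.83.
Planner: ∂(Σu_j)/∂s_i = Σα_j − 1 = 0.87 > 0, so everyone contributes w_i; S^SO = 23, W^SO = 23 + 0.87·23 = 43.01.
Deadweight loss = 12.18.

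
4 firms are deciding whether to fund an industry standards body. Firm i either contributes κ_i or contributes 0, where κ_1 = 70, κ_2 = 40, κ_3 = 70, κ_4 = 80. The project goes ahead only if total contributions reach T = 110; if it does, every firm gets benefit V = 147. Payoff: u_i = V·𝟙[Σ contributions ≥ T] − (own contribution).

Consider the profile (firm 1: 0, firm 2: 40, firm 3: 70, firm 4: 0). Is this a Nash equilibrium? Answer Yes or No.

Yes

Total = 110 ≥ 110: provided.
Firm 1 (pledges 0, payoff 147): pledging 70 → total 180, payoff 77. No gain.
Firm 2 (pledges 40, payoff 107): dropping to 0 → total 70, payoff 0. No gain.
Firm 3 (pledges 70, payoff 77): dropping to 0 → total 40, payoff 0. No gain.
Firm 4 (pledges 0, payoff 147): pledging 80 → total 190, payoff 67. No gain.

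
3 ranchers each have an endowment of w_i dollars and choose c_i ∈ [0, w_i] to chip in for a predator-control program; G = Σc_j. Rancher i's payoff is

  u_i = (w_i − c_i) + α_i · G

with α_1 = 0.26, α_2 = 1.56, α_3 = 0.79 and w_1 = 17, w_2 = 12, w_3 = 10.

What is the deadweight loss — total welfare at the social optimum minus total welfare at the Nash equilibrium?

43.47

∂u_i/∂c_i = α_i − 1, so rancher i contributes w_i if α_i > 1, else 0.
α_i > 1 for i ∈ {2}; NE contributions (0, 12, 0), G = 12.
W^NE = Σw_i − G^NE + (Σα_i)·G^NE = 39 + 1.61·12 = 58.32.
Planner: ∂(Σu_j)/∂c_i = Σα_j − 1 = 1.61 > 0, so everyone contributes w_i; G^SO = 39, W^SO = 39 + 1.61·39 = 101.79.
Deadweight loss = 43.47.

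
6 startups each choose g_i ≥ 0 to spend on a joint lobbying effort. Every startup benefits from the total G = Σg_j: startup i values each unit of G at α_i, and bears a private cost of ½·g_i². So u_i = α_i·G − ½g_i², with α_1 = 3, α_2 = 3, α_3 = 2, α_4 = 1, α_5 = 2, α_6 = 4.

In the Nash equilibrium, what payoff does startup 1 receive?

40.5

Startup i's FOC: ∂u_i/∂g_i = α_i − g_i = 0, so g_i* = α_i.
NE contributions = (3, 3, 2, 1, 2, 4); G = 15.
u_1 = α_1·G − ½·(g_1)² = 3·15 − ½·3² = 40.5.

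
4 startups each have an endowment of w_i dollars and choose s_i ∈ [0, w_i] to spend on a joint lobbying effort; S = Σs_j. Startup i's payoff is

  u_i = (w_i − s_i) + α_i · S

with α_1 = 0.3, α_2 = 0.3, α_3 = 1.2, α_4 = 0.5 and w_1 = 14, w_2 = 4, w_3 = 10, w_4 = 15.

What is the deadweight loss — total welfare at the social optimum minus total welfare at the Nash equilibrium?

42.9

∂u_i/∂s_i = α_i − 1, so startup i contributes w_i if α_i > 1, else 0.
α_i > 1 for i ∈ {3}; NE contributions (0, 0, 10, 0), S = 10.
W^NE = Σw_i − S^NE + (Σα_i)·S^NE = 43 + 1.3·10 = 56.
Planner: ∂(Σu_j)/∂s_i = Σα_j − 1 = 1.3 > 0, so everyone contributes w_i; S^SO = 43, W^SO = 43 + 1.3·43 = 98.9.
Deadweight loss = 42.9.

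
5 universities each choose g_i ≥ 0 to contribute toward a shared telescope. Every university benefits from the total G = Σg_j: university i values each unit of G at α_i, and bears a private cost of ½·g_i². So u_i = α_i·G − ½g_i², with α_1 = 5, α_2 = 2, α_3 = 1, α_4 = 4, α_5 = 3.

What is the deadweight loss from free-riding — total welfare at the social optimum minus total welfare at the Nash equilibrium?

University i's FOC: ∂u_i/∂g_i = α_i − g_i = 0, so g_i* = α_i.
NE contributions = (5, 2, 1, 4, 3); G = 15.
W^NE = (Σα)·G − ½Σα_i² = 15² − ½·55 = 197.5.
Planner sets g_i = Σα_j = 15 for every i, so G^SO = 5·15 = 75.
W^SO = (Σα)·G^SO − ½·5·(Σα)² = (5/2)·15² = 562.5.
Deadweight loss = W^SO − W^NE = 365.

365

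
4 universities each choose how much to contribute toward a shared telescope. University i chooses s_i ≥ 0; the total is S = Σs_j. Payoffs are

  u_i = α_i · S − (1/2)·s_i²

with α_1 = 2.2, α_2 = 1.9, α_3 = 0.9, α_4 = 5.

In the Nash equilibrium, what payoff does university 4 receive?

University i's FOC: ∂u_i/∂s_i = α_i − s_i = 0, so s_i* = α_i.
NE contributions = (2.2, 1.9, 0.9, 5); S = 10.
u_4 = α_4·S − ½·(s_4)² = 5·10 − ½·5² = 37.5.

37.5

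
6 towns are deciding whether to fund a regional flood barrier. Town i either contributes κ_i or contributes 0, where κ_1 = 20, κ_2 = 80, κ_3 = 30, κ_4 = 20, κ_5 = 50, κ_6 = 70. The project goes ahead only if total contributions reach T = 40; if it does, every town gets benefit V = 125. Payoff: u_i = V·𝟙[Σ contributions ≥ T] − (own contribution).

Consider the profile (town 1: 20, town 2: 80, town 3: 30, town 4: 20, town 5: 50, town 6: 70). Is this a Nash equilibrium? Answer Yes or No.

Total = 270 ≥ 40: provided.
Town 1 (pledges 20, payoff 105): dropping to 0 → total 250, payoff 125. Profitable deviation.

No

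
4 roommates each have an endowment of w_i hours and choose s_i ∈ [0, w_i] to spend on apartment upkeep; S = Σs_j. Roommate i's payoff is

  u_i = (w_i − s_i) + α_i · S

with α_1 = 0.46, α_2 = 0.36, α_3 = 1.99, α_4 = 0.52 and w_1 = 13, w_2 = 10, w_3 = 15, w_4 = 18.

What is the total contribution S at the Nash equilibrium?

∂u_i/∂s_i = α_i − 1, so roommate i contributes w_i if α_i > 1, else 0.
α_i > 1 for i ∈ {3}; NE contributions (0, 0, 15, 0), S = 15.

15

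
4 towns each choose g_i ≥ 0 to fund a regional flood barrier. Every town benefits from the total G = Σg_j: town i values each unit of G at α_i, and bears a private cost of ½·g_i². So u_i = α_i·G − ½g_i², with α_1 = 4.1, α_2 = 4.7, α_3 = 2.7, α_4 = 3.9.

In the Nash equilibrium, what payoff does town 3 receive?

Town i's FOC: ∂u_i/∂g_i = α_i − g_i = 0, so g_i* = α_i.
NE contributions = (4.1, 4.7, 2.7, 3.9); G = 15.4.
u_3 = α_3·G − ½·(g_3)² = 2.7·15.4 − ½·2.7² = 37.935.

37.935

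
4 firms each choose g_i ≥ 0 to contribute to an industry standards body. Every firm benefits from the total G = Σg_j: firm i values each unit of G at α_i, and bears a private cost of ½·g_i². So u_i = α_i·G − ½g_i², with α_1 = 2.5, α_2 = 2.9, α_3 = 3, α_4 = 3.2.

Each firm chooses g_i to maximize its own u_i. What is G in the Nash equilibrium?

11.6

Firm i's FOC: ∂u_i/∂g_i = α_i − g_i = 0, so g_i* = α_i.
NE contributions = (2.5, 2.9, 3, 3.2); G = 11.6.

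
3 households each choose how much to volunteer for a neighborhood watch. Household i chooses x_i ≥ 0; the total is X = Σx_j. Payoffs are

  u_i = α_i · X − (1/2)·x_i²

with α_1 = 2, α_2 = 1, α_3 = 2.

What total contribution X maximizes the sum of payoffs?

15

Planner FOC: ∂(Σu_j)/∂x_i = (Σα_j) − x_i = 0, so x_i^SO = Σα_j = 5 for every i; X^SO = 15.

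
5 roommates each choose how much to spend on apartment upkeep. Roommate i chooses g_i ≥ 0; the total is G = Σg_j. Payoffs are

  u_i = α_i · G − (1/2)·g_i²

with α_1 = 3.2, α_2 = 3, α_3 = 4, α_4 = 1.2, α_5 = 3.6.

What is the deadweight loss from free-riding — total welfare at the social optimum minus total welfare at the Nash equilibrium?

Roommate i's FOC: ∂u_i/∂g_i = α_i − g_i = 0, so g_i* = α_i.
NE contributions = (3.2, 3, 4, 1.2, 3.6); G = 15.
W^NE = (Σα)·G − ½Σα_i² = 15² − ½·49.64 = 200.18.
Planner sets g_i = Σα_j = 15 for every i, so G^SO = 5·15 = 75.
W^SO = (Σα)·G^SO − ½·5·(Σα)² = (5/2)·15² = 562.5.
Deadweight loss = W^SO − W^NE = 362.32.

362.32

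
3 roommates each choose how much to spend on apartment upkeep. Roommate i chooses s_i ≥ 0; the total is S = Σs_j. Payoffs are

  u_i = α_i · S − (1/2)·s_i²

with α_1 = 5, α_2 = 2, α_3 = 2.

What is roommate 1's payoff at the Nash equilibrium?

32.5

Roommate i's FOC: ∂u_i/∂s_i = α_i − s_i = 0, so s_i* = α_i.
NE contributions = (5, 2, 2); S = 9.
u_1 = α_1·S − ½·(s_1)² = 5·9 − ½·5² = 32.5.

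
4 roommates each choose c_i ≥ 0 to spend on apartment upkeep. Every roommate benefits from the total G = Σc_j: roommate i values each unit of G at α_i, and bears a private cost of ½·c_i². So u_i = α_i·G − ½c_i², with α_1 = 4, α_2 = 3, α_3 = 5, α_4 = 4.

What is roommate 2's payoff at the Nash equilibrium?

43.5

Roommate i's FOC: ∂u_i/∂c_i = α_i − c_i = 0, so c_i* = α_i.
NE contributions = (4, 3, 5, 4); G = 16.
u_2 = α_2·G − ½·(c_2)² = 3·16 − ½·3² = 43.5.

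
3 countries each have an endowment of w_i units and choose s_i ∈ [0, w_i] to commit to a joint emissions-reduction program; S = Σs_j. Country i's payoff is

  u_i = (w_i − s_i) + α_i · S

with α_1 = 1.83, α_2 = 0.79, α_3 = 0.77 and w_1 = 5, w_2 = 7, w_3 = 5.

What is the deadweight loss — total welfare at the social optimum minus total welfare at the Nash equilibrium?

28.68

∂u_i/∂s_i = α_i − 1, so country i contributes w_i if α_i > 1, else 0.
α_i > 1 for i ∈ {1}; NE contributions (5, 0, 0), S = 5.
W^NE = Σw_i − S^NE + (Σα_i)·S^NE = 17 + 2.39·5 = 28.95.
Planner: ∂(Σu_j)/∂s_i = Σα_j − 1 = 2.39 > 0, so everyone contributes w_i; S^SO = 17, W^SO = 17 + 2.39·17 = 57.63.
Deadweight loss = 28.68.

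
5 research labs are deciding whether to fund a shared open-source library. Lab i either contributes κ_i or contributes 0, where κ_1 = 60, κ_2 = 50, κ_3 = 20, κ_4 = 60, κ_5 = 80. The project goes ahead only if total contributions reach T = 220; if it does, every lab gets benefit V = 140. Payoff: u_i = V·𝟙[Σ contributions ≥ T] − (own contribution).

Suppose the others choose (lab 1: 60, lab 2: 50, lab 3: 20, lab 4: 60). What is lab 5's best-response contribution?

Others' total = 190. Contributing 80 brings total to 270 ≥ 220: gain V − κ_5 = 60.
Best response: 80.

80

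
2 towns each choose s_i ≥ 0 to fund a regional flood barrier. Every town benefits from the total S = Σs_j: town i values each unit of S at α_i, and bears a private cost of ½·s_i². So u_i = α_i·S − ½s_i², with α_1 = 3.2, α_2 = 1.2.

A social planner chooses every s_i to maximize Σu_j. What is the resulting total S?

Planner FOC: ∂(Σu_j)/∂s_i = (Σα_j) − s_i = 0, so s_i^SO = Σα_j = 4.4 for every i; S^SO = 8.8.

8.8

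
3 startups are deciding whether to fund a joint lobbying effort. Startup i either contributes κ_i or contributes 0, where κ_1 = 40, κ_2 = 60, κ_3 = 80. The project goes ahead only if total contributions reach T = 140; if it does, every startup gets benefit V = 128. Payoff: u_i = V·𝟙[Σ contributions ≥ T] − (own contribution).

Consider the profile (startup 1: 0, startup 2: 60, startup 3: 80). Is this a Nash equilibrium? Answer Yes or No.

Total = 140 ≥ 140: provided.
Startup 1 (pledges 0, payoff 128): pledging 40 → total 180, payoff 88. No gain.
Startup 2 (pledges 60, payoff 68): dropping to 0 → total 80, payoff 0. No gain.
Startup 3 (pledges 80, payoff 48): dropping to 0 → total 60, payoff 0. No gain.

Yes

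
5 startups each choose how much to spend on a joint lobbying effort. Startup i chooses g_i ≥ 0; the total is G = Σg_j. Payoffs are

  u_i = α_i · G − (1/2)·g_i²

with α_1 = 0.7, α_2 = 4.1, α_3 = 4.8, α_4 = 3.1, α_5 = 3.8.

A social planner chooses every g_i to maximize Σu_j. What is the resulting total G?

Planner FOC: ∂(Σu_j)/∂g_i = (Σα_j) − g_i = 0, so g_i^SO = Σα_j = 16.5 for every i; G^SO = 82.5.

82.5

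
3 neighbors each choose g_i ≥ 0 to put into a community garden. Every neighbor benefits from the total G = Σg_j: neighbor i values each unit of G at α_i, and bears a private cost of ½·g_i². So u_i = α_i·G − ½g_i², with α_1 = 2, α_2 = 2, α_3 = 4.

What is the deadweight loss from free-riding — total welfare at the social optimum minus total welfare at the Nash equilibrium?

44

Neighbor i's FOC: ∂u_i/∂g_i = α_i − g_i = 0, so g_i* = α_i.
NE contributions = (2, 2, 4); G = 8.
W^NE = (Σα)·G − ½Σα_i² = 8² − ½·24 = 52.
Planner sets g_i = Σα_j = 8 for every i, so G^SO = 3·8 = 24.
W^SO = (Σα)·G^SO − ½·3·(Σα)² = (3/2)·8² = 96.
Deadweight loss = W^SO − W^NE = 44.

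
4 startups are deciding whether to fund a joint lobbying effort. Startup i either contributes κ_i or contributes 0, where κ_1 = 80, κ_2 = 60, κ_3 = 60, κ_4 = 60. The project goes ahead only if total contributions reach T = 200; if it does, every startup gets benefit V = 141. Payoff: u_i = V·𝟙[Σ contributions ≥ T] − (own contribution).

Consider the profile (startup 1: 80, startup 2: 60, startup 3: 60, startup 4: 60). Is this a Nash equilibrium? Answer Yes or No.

Total = 260 ≥ 200: provided.
Startup 1 (pledges 80, payoff 61): dropping to 0 → total 180, payoff 0. No gain.
Startup 2 (pledges 60, payoff 81): dropping to 0 → total 200, payoff 141. Profitable deviation.

No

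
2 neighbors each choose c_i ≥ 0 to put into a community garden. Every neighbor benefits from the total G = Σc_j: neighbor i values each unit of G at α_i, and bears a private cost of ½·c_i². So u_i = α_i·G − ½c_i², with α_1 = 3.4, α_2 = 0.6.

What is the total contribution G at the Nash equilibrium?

Neighbor i's FOC: ∂u_i/∂c_i = α_i − c_i = 0, so c_i* = α_i.
NE contributions = (3.4, 0.6); G = 4.

4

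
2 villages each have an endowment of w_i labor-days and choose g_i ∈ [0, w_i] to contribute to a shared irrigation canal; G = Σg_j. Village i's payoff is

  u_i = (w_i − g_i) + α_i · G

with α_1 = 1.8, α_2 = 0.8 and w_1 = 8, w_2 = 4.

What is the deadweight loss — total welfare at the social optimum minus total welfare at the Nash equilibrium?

∂u_i/∂g_i = α_i − 1, so village i contributes w_i if α_i > 1, else 0.
α_i > 1 for i ∈ {1}; NE contributions (8, 0), G = 8.
W^NE = Σw_i − G^NE + (Σα_i)·G^NE = 12 + 1.6·8 = 24.8.
Planner: ∂(Σu_j)/∂g_i = Σα_j − 1 = 1.6 > 0, so everyone contributes w_i; G^SO = 12, W^SO = 12 + 1.6·12 = 31.2.
Deadweight loss = 6.4.

6.4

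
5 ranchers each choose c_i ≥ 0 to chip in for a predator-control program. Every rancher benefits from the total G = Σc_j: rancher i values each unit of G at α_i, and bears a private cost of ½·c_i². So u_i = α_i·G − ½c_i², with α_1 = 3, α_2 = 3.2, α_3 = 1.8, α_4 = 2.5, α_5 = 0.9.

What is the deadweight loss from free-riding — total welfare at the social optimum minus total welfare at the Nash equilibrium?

Rancher i's FOC: ∂u_i/∂c_i = α_i − c_i = 0, so c_i* = α_i.
NE contributions = (3, 3.2, 1.8, 2.5, 0.9); G = 11.4.
W^NE = (Σα)·G − ½Σα_i² = 11.4² − ½·29.54 = 115.19.
Planner sets c_i = Σα_j = 11.4 for every i, so G^SO = 5·11.4 = 57.
W^SO = (Σα)·G^SO − ½·5·(Σα)² = (5/2)·11.4² = 324.9.
Deadweight loss = W^SO − W^NE = 209.71.

209.71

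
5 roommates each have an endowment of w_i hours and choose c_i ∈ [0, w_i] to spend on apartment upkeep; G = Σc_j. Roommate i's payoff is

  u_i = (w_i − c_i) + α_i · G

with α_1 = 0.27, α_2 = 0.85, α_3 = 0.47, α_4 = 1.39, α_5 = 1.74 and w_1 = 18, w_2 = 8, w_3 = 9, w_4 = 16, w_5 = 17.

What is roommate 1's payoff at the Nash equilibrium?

26.91

∂u_i/∂c_i = α_i − 1, so roommate i contributes w_i if α_i > 1, else 0.
α_i > 1 for i ∈ {4, 5}; NE contributions (0, 0, 0, 16, 17), G = 33.
u_1 = (18 − 0) + 0.27·33 = 26.91.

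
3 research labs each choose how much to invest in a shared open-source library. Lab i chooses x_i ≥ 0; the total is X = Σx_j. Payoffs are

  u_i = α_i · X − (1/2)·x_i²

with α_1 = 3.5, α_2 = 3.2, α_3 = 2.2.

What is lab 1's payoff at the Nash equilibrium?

25.025

Lab i's FOC: ∂u_i/∂x_i = α_i − x_i = 0, so x_i* = α_i.
NE contributions = (3.5, 3.2, 2.2); X = 8.9.
u_1 = α_1·X − ½·(x_1)² = 3.5·8.9 − ½·3.5² = 25.025.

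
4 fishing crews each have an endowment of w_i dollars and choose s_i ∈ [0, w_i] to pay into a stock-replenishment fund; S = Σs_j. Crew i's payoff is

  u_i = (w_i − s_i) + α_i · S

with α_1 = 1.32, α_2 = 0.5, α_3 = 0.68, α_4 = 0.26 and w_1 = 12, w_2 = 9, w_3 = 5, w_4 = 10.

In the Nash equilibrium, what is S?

12

∂u_i/∂s_i = α_i − 1, so crew i contributes w_i if α_i > 1, else 0.
α_i > 1 for i ∈ {1}; NE contributions (12, 0, 0, 0), S = 12.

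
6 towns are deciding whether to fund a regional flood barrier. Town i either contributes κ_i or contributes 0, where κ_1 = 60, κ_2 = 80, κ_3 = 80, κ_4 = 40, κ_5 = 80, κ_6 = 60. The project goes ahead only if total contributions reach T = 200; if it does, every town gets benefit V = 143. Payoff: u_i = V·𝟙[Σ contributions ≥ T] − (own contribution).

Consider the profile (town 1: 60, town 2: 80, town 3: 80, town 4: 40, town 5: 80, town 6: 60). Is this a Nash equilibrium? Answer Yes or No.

Total = 400 ≥ 200: provided.
Town 1 (pledges 60, payoff 83): dropping to 0 → total 340, payoff 143. Profitable deviation.

No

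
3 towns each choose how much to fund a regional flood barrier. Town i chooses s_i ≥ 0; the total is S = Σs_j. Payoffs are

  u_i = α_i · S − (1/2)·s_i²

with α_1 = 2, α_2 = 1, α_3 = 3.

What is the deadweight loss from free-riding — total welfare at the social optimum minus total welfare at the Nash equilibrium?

Town i's FOC: ∂u_i/∂s_i = α_i − s_i = 0, so s_i* = α_i.
NE contributions = (2, 1, 3); S = 6.
W^NE = (Σα)·S − ½Σα_i² = 6² − ½·14 = 29.
Planner sets s_i = Σα_j = 6 for every i, so S^SO = 3·6 = 18.
W^SO = (Σα)·S^SO − ½·3·(Σα)² = (3/2)·6² = 54.
Deadweight loss = W^SO − W^NE = 25.

25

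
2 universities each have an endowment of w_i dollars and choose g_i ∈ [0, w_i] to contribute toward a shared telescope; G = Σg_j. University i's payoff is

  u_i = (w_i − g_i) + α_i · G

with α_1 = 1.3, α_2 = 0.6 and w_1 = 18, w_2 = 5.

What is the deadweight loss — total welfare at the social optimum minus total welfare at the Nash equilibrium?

∂u_i/∂g_i = α_i − 1, so university i contributes w_i if α_i > 1, else 0.
α_i > 1 for i ∈ {1}; NE contributions (18, 0), G = 18.
W^NE = Σw_i − G^NE + (Σα_i)·G^NE = 23 + 0.9·18 = 39.2.
Planner: ∂(Σu_j)/∂g_i = Σα_j − 1 = 0.9 > 0, so everyone contributes w_i; G^SO = 23, W^SO = 23 + 0.9·23 = 43.7.
Deadweight loss = 4.5.

4.5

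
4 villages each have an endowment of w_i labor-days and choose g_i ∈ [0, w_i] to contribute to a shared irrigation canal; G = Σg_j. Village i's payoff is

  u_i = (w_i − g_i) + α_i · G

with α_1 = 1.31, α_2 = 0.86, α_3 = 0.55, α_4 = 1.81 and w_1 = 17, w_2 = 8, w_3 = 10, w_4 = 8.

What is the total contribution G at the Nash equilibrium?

25

∂u_i/∂g_i = α_i − 1, so village i contributes w_i if α_i > 1, else 0.
α_i > 1 for i ∈ {1, 4}; NE contributions (17, 0, 0, 8), G = 25.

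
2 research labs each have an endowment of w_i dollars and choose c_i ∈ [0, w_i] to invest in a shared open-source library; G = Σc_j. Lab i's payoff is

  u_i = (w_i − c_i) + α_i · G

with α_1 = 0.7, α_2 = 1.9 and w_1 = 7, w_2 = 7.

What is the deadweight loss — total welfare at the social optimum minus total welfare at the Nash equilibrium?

11.2

∂u_i/∂c_i = α_i − 1, so lab i contributes w_i if α_i > 1, else 0.
α_i > 1 for i ∈ {2}; NE contributions (0, 7), G = 7.
W^NE = Σw_i − G^NE + (Σα_i)·G^NE = 14 + 1.6·7 = 25.2.
Planner: ∂(Σu_j)/∂c_i = Σα_j − 1 = 1.6 > 0, so everyone contributes w_i; G^SO = 14, W^SO = 14 + 1.6·14 = 36.4.
Deadweight loss = 11.2.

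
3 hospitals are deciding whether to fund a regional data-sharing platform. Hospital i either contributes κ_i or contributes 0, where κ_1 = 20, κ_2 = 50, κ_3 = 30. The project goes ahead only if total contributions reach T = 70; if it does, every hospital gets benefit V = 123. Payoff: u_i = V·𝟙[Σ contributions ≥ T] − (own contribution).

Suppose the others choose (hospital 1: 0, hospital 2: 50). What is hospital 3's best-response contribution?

Others' total = 50. Contributing 30 brings total to 80 ≥ 70: gain V − κ_3 = 93.
Best response: 30.

30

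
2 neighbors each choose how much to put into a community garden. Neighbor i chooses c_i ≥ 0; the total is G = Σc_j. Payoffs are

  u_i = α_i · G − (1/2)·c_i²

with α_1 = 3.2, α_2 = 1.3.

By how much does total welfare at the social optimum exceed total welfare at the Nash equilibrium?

Neighbor i's FOC: ∂u_i/∂c_i = α_i − c_i = 0, so c_i* = α_i.
NE contributions = (3.2, 1.3); G = 4.5.
W^NE = (Σα)·G − ½Σα_i² = 4.5² − ½·11.93 = 14.285.
Planner sets c_i = Σα_j = 4.5 for every i, so G^SO = 2·4.5 = 9.
W^SO = (Σα)·G^SO − ½·2·(Σα)² = (2/2)·4.5² = 20.25.
Deadweight loss = W^SO − W^NE = 5.965.

5.965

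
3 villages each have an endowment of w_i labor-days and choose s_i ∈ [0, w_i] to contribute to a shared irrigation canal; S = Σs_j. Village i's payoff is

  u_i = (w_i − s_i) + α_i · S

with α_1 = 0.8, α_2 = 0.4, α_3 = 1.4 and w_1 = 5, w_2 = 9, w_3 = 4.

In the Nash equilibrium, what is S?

4

∂u_i/∂s_i = α_i − 1, so village i contributes w_i if α_i > 1, else 0.
α_i > 1 for i ∈ {3}; NE contributions (0, 0, 4), S = 4.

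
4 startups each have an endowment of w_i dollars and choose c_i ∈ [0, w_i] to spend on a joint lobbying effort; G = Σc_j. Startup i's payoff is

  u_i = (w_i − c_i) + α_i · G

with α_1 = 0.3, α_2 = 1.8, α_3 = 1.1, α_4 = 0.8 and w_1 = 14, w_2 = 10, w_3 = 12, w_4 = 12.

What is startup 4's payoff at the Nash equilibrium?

29.6

∂u_i/∂c_i = α_i − 1, so startup i contributes w_i if α_i > 1, else 0.
α_i > 1 for i ∈ {2, 3}; NE contributions (0, 10, 12, 0), G = 22.
u_4 = (12 − 0) + 0.8·22 = 29.6.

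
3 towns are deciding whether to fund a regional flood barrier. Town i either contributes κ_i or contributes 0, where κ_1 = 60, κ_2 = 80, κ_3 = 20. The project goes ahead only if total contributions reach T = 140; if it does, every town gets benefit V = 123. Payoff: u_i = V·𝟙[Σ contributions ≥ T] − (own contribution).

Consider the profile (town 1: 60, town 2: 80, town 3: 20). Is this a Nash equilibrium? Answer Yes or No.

Total = 160 ≥ 140: provided.
Town 1 (pledges 60, payoff 63): dropping to 0 → total 100, payoff 0. No gain.
Town 2 (pledges 80, payoff 43): dropping to 0 → total 80, payoff 0. No gain.
Town 3 (pledges 20, payoff 103): dropping to 0 → total 140, payoff 123. Profitable deviation.

No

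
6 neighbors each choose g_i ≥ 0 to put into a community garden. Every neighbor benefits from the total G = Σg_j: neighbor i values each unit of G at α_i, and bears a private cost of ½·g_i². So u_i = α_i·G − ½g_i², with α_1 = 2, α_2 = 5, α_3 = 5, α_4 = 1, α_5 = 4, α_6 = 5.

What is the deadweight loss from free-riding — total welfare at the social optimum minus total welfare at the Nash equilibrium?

1016

Neighbor i's FOC: ∂u_i/∂g_i = α_i − g_i = 0, so g_i* = α_i.
NE contributions = (2, 5, 5, 1, 4, 5); G = 22.
W^NE = (Σα)·G − ½Σα_i² = 22² − ½·96 = 436.
Planner sets g_i = Σα_j = 22 for every i, so G^SO = 6·22 = 132.
W^SO = (Σα)·G^SO − ½·6·(Σα)² = (6/2)·22² = 1452.
Deadweight loss = W^SO − W^NE = 1016.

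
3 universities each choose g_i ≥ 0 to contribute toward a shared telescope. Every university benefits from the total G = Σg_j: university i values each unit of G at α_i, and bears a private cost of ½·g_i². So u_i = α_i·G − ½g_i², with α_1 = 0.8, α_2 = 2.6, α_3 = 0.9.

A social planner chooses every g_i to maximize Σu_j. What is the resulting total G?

12.9

Planner FOC: ∂(Σu_j)/∂g_i = (Σα_j) − g_i = 0, so g_i^SO = Σα_j = 4.3 for every i; G^SO = 12.9.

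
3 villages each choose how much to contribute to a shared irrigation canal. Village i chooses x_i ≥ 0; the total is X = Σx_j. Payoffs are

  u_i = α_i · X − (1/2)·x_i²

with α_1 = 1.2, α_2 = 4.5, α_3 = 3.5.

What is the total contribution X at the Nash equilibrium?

Village i's FOC: ∂u_i/∂x_i = α_i − x_i = 0, so x_i* = α_i.
NE contributions = (1.2, 4.5, 3.5); X = 9.2.

9.2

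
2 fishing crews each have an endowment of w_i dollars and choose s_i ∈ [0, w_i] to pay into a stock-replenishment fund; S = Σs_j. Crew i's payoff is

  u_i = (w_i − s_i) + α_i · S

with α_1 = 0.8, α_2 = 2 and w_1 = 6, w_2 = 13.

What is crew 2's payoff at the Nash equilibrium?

∂u_i/∂s_i = α_i − 1, so crew i contributes w_i if α_i > 1, else 0.
α_i > 1 for i ∈ {2}; NE contributions (0, 13), S = 13.
u_2 = (13 − 13) + 2·13 = 26.

26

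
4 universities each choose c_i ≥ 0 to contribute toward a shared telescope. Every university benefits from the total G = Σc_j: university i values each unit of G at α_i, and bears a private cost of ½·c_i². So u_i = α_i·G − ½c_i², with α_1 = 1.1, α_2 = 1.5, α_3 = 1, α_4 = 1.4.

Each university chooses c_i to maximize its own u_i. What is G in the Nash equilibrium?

University i's FOC: ∂u_i/∂c_i = α_i − c_i = 0, so c_i* = α_i.
NE contributions = (1.1, 1.5, 1, 1.4); G = 5.

5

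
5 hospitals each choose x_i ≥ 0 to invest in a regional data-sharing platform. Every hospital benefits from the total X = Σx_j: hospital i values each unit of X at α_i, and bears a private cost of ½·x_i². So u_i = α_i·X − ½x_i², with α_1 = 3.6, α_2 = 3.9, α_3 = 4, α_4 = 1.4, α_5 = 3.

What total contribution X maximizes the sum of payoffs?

Planner FOC: ∂(Σu_j)/∂x_i = (Σα_j) − x_i = 0, so x_i^SO = Σα_j = 15.9 for every i; X^SO = 79.5.

79.5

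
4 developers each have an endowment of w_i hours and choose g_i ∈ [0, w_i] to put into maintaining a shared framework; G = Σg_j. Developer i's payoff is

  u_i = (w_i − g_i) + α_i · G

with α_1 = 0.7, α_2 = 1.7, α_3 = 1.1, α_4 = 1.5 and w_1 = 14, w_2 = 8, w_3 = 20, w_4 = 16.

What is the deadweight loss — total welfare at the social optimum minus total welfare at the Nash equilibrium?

56

∂u_i/∂g_i = α_i − 1, so developer i contributes w_i if α_i > 1, else 0.
α_i > 1 for i ∈ {2, 3, 4}; NE contributions (0, 8, 20, 16), G = 44.
W^NE = Σw_i − G^NE + (Σα_i)·G^NE = 58 + 4·44 = 234.
Planner: ∂(Σu_j)/∂g_i = Σα_j − 1 = 4 > 0, so everyone contributes w_i; G^SO = 58, W^SO = 58 + 4·58 = 290.
Deadweight loss = 56.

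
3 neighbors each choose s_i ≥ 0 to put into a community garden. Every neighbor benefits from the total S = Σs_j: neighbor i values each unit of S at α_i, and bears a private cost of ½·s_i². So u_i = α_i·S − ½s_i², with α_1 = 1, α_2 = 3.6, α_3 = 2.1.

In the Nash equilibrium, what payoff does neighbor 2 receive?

17.64

Neighbor i's FOC: ∂u_i/∂s_i = α_i − s_i = 0, so s_i* = α_i.
NE contributions = (1, 3.6, 2.1); S = 6.7.
u_2 = α_2·S − ½·(s_2)² = 3.6·6.7 − ½·3.6² = 17.64.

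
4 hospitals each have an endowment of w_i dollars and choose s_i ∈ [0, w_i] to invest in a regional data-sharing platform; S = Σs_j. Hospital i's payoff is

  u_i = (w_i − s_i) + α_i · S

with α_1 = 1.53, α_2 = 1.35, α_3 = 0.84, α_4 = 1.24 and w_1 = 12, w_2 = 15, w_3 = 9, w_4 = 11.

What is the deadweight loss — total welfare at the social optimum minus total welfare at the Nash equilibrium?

∂u_i/∂s_i = α_i − 1, so hospital i contributes w_i if α_i > 1, else 0.
α_i > 1 for i ∈ {1, 2, 4}; NE contributions (12, 15, 0, 11), S = 38.
W^NE = Σw_i − S^NE + (Σα_i)·S^NE = 47 + 3.96·38 = 197.48.
Planner: ∂(Σu_j)/∂s_i = Σα_j − 1 = 3.96 > 0, so everyone contributes w_i; S^SO = 47, W^SO = 47 + 3.96·47 = 233.12.
Deadweight loss = 35.64.

35.64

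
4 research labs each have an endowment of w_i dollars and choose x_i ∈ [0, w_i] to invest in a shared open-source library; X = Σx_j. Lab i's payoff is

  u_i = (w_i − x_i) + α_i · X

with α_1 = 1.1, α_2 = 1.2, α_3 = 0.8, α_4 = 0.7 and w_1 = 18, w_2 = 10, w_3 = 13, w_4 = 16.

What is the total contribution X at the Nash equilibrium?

28

∂u_i/∂x_i = α_i − 1, so lab i contributes w_i if α_i > 1, else 0.
α_i > 1 for i ∈ {1, 2}; NE contributions (18, 10, 0, 0), X = 28.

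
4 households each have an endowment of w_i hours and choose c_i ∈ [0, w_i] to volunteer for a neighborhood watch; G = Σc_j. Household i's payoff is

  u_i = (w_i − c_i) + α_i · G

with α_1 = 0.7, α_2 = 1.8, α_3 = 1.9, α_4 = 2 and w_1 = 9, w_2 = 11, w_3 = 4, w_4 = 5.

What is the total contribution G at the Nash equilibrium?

∂u_i/∂c_i = α_i − 1, so household i contributes w_i if α_i > 1, else 0.
α_i > 1 for i ∈ {2, 3, 4}; NE contributions (0, 11, 4, 5), G = 20.

20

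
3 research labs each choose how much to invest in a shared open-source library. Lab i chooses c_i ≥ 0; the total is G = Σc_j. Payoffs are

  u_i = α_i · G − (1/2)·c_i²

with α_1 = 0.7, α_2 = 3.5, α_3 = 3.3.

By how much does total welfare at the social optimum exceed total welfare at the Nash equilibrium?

Lab i's FOC: ∂u_i/∂c_i = α_i − c_i = 0, so c_i* = α_i.
NE contributions = (0.7, 3.5, 3.3); G = 7.5.
W^NE = (Σα)·G − ½Σα_i² = 7.5² − ½·23.63 = 44.435.
Planner sets c_i = Σα_j = 7.5 for every i, so G^SO = 3·7.5 = 22.5.
W^SO = (Σα)·G^SO − ½·3·(Σα)² = (3/2)·7.5² = 84.375.
Deadweight loss = W^SO − W^NE = 39.94.

39.94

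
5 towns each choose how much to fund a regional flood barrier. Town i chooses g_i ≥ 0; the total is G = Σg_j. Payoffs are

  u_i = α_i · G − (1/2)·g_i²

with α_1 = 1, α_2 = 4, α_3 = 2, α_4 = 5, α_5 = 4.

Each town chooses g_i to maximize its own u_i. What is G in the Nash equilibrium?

Town i's FOC: ∂u_i/∂g_i = α_i − g_i = 0, so g_i* = α_i.
NE contributions = (1, 4, 2, 5, 4); G = 16.

16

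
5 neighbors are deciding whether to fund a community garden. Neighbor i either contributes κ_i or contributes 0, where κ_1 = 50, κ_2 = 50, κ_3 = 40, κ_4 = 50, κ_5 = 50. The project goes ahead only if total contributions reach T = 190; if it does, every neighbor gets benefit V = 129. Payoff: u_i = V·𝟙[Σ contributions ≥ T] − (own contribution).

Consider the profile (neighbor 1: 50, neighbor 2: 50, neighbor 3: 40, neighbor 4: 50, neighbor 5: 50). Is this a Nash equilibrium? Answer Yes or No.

Total = 240 ≥ 190: provided.
Neighbor 1 (pledges 50, payoff 79): dropping to 0 → total 190, payoff 129. Profitable deviation.

No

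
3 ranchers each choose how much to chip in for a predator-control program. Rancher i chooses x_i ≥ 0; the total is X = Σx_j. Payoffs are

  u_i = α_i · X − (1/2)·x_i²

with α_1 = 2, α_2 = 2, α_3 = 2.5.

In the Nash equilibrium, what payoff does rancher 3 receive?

Rancher i's FOC: ∂u_i/∂x_i = α_i − x_i = 0, so x_i* = α_i.
NE contributions = (2, 2, 2.5); X = 6.5.
u_3 = α_3·X − ½·(x_3)² = 2.5·6.5 − ½·2.5² = 13.125.

13.125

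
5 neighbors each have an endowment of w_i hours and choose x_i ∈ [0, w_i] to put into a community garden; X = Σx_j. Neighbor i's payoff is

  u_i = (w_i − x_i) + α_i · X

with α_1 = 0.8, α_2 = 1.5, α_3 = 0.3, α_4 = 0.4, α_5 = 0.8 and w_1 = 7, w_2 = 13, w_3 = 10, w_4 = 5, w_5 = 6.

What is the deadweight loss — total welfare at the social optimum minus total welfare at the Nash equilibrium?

78.4

∂u_i/∂x_i = α_i − 1, so neighbor i contributes w_i if α_i > 1, else 0.
α_i > 1 for i ∈ {2}; NE contributions (0, 13, 0, 0, 0), X = 13.
W^NE = Σw_i − X^NE + (Σα_i)·X^NE = 41 + 2.8·13 = 77.4.
Planner: ∂(Σu_j)/∂x_i = Σα_j − 1 = 2.8 > 0, so everyone contributes w_i; X^SO = 41, W^SO = 41 + 2.8·41 = 155.8.
Deadweight loss = 78.4.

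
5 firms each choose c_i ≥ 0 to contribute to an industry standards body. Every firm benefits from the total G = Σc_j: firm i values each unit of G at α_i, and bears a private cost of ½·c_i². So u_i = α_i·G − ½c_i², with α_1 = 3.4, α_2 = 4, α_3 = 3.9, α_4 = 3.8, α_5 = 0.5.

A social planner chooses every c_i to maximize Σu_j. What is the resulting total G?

78

Planner FOC: ∂(Σu_j)/∂c_i = (Σα_j) − c_i = 0, so c_i^SO = Σα_j = 15.6 for every i; G^SO = 78.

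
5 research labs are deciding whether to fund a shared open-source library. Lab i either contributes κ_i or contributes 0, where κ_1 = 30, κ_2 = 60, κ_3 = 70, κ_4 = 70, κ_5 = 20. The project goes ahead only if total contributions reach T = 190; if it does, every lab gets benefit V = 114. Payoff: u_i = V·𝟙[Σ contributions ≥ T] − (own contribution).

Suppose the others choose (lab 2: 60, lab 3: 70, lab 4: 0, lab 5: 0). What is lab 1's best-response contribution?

Others' total = 130. Even contributing 30 gives 160 < 190: no benefit either way.
Best response: 0.

0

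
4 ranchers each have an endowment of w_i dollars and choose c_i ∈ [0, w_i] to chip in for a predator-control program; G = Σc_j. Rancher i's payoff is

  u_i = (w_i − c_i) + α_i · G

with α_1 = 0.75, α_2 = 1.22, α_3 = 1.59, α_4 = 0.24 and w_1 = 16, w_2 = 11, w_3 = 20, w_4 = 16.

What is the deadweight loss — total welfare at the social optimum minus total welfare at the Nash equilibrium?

89.6

∂u_i/∂c_i = α_i − 1, so rancher i contributes w_i if α_i > 1, else 0.
α_i > 1 for i ∈ {2, 3}; NE contributions (0, 11, 20, 0), G = 31.
W^NE = Σw_i − G^NE + (Σα_i)·G^NE = 63 + 2.8·31 = 149.8.
Planner: ∂(Σu_j)/∂c_i = Σα_j − 1 = 2.8 > 0, so everyone contributes w_i; G^SO = 63, W^SO = 63 + 2.8·63 = 239.4.
Deadweight loss = 89.6.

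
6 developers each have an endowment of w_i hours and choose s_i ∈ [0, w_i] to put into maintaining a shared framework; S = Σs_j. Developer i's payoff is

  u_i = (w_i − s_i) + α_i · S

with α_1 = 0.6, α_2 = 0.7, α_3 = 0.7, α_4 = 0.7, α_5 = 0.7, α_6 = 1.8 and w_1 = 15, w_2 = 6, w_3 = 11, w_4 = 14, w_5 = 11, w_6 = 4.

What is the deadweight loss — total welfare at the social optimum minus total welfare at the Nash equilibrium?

239.4

∂u_i/∂s_i = α_i − 1, so developer i contributes w_i if α_i > 1, else 0.
α_i > 1 for i ∈ {6}; NE contributions (0, 0, 0, 0, 0, 4), S = 4.
W^NE = Σw_i − S^NE + (Σα_i)·S^NE = 61 + 4.2·4 = 77.8.
Planner: ∂(Σu_j)/∂s_i = Σα_j − 1 = 4.2 > 0, so everyone contributes w_i; S^SO = 61, W^SO = 61 + 4.2·61 = 317.2.
Deadweight loss = 239.4.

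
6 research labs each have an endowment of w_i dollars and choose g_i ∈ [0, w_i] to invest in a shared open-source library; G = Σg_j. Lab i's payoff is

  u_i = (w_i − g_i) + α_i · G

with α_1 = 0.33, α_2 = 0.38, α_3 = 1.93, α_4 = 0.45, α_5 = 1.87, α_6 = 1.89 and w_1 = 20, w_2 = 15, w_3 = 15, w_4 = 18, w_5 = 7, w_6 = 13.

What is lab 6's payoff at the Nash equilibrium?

66.15

∂u_i/∂g_i = α_i − 1, so lab i contributes w_i if α_i > 1, else 0.
α_i > 1 for i ∈ {3, 5, 6}; NE contributions (0, 0, 15, 0, 7, 13), G = 35.
u_6 = (13 − 13) + 1.89·35 = 66.15.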